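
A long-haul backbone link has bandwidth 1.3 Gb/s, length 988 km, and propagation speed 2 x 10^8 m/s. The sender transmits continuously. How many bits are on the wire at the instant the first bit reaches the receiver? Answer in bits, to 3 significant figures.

6420000 bits

Propagation delay = 988000 / 200000000 = 0.00494 s.
BDP = R × t_prop = 1300000000 × 0.00494 = 6422000 bits.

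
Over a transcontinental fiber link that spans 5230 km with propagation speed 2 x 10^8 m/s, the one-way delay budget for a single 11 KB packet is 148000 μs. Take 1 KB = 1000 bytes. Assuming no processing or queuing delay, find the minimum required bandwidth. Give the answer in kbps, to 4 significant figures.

L = 88000 bits.
Propagation delay = 5230000 / 200000000 = 26150 μs.
Transmission budget = 148000 − 26150 = 121850 μs.
R ≥ L / t_tx = 88000 bits / 0.12185 s = 722.2 kbps.

722.2 kbps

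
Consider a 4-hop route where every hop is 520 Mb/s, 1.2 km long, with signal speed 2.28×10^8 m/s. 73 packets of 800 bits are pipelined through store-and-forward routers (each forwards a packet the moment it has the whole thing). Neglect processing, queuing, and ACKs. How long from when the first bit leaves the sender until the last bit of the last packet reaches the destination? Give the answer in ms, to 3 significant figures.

0.138 ms

Per-hop transmission t_tx = L/R = 800/520000000 = 0.00153846 ms.
Per-hop propagation t_prop = 1200/2.28e+08 = 0.00526316 ms.
Pipeline fill: first packet needs 4·t_tx to clear all hops; remaining 72 packets each add one t_tx.
Total = (4+73-1)·t_tx + 4·t_prop = 76·0.00153846 + 4·0.00526316 = 0.138 ms.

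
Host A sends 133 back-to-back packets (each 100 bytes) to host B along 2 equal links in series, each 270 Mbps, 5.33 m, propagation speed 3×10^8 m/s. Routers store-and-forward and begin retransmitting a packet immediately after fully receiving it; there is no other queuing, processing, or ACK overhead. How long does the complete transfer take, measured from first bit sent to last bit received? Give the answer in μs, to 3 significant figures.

397 μs

Per-hop transmission t_tx = L/R = 800/270000000 = 2.96296 μs.
Per-hop propagation t_prop = 5.33/300000000 = 0.0177667 μs.
Pipeline fill: first packet needs 2·t_tx to clear all hops; remaining 132 packets each add one t_tx.
Total = (2+133-1)·t_tx + 2·t_prop = 134·2.96296 + 2·0.0177667 = 397 μs.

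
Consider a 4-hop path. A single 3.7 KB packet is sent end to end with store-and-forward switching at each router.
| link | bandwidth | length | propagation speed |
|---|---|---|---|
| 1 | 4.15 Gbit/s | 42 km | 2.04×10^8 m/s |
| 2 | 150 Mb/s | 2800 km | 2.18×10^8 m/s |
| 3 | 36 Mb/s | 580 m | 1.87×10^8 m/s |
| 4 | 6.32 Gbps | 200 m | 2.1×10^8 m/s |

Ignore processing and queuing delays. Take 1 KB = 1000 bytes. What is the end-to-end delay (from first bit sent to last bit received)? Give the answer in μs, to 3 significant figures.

L = 29600 bits.
Transmission delays (L/R per hop): 7.13253, 197.333, 822.222, 4.68354 μs; sum = 1031.37 μs.
Propagation delays (d/s per hop): 205.882, 12844, 3.1016, 0.952381 μs; sum = 13054 μs.
End-to-end = 14100 μs.

14100 μs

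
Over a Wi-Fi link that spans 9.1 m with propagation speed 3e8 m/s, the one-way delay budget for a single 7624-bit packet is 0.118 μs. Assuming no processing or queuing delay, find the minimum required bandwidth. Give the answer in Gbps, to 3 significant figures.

87.0 Gbps

Propagation delay = 9.1 / 300000000 = 0.0303333 μs.
Transmission budget = 0.118 − 0.0303333 = 0.0876667 μs.
R ≥ L / t_tx = 7624 bits / 8.76667e-08 s = 87.0 Gbps.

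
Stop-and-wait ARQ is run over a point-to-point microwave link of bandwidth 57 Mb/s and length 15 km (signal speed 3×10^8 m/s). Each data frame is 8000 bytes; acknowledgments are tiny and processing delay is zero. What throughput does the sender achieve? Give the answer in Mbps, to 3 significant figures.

t_tx = L/R = 64000/57000000 = 0.00112281 s.
t_prop = 15000/300000000 = 5e-05 s; RTT = 0.0001 s.
Cycle = t_tx + RTT = 0.00122281 s.
Throughput = L / cycle = 64000 / 0.00122281 = 52.3 Mbps.

52.3 Mbps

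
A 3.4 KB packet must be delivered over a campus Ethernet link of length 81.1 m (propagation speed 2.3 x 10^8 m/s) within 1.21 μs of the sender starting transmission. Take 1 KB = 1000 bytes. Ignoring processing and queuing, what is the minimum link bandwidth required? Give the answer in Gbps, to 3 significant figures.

L = 27200 bits.
Propagation delay = 81.1 / 2.3e+08 = 0.352609 μs.
Transmission budget = 1.21 − 0.352609 = 0.857391 μs.
R ≥ L / t_tx = 27200 bits / 8.57391e-07 s = 31.7 Gbps.

31.7 Gbps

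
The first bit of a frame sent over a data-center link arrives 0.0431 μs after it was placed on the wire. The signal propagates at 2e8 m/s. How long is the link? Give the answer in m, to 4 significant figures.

8.620 m

d = s × t_prop = 200000000 × 4.31e-08 = 8.620 m.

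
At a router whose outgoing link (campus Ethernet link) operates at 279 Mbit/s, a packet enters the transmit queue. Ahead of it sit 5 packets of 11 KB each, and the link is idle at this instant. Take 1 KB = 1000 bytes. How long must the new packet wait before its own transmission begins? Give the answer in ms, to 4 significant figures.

1.577 ms

Each queued packet: L/R = 88000/279000000 = 0.315412 ms.
5 queued → 1.57706 ms.
Queuing delay = 1.577 ms.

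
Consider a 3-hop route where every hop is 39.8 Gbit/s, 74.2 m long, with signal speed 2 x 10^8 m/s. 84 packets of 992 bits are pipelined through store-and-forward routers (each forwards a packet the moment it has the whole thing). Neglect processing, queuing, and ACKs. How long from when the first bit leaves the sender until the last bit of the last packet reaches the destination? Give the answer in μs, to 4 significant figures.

3.257 μs

Per-hop transmission t_tx = L/R = 992/39800000000 = 0.0249246 μs.
Per-hop propagation t_prop = 74.2/200000000 = 0.371 μs.
Pipeline fill: first packet needs 3·t_tx to clear all hops; remaining 83 packets each add one t_tx.
Total = (3+84-1)·t_tx + 3·t_prop = 86·0.0249246 + 3·0.371 = 3.257 μs.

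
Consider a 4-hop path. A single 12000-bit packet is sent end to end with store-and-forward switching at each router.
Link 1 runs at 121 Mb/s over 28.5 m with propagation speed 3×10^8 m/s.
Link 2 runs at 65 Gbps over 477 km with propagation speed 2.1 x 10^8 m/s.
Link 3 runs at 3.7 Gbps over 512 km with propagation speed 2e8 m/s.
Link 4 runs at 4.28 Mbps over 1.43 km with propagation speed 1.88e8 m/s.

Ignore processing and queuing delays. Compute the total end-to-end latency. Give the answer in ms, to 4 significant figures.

Transmission delays (L/R per hop): 0.0991736, 0.000184615, 0.00324324, 2.80374 ms; sum = 2.90634 ms.
Propagation delays (d/s per hop): 9.5e-05, 2.27143, 2.56, 0.00760638 ms; sum = 4.83913 ms.
End-to-end = 7.745 ms.

7.745 ms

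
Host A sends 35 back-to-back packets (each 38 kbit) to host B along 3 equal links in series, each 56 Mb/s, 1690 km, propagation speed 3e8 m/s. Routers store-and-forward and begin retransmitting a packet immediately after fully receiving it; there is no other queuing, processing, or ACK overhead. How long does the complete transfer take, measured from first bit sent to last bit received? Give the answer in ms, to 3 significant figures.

42.0 ms

Per-hop transmission t_tx = L/R = 38000/56000000 = 0.678571 ms.
Per-hop propagation t_prop = 1690000/300000000 = 5.63333 ms.
Pipeline fill: first packet needs 3·t_tx to clear all hops; remaining 34 packets each add one t_tx.
Total = (3+35-1)·t_tx + 3·t_prop = 37·0.678571 + 3·5.63333 = 42.0 ms.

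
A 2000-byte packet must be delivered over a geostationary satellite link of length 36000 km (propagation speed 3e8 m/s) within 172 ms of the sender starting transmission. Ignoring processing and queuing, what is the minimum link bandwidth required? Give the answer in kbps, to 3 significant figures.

308 kbps

L = 16000 bits.
Propagation delay = 36000000 / 300000000 = 120 ms.
Transmission budget = 172 − 120 = 52 ms.
R ≥ L / t_tx = 16000 bits / 0.052 s = 308 kbps.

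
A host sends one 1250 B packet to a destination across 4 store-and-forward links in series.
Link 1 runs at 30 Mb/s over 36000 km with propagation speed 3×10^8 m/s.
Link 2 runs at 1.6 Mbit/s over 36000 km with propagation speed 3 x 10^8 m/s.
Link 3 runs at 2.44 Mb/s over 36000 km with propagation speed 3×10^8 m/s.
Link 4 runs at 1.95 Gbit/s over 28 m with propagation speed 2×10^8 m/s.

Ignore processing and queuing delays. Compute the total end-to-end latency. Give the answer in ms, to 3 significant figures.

L = 1250 × 8 = 10000 bits.
Transmission delays (L/R per hop): 0.333333, 6.25, 4.09836, 0.00512821 ms; sum = 10.6868 ms.
Propagation delays (d/s per hop): 120, 120, 120, 0.00014 ms; sum = 360 ms.
End-to-end = 371 ms.

371 ms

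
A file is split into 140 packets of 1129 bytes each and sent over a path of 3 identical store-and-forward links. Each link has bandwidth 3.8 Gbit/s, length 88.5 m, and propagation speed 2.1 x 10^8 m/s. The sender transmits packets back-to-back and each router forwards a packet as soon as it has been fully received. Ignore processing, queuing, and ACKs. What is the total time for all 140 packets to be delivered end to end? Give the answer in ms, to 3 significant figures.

0.339 ms

Per-hop transmission t_tx = L/R = 9032/3800000000 = 0.00237684 ms.
Per-hop propagation t_prop = 88.5/210000000 = 0.000421429 ms.
Pipeline fill: first packet needs 3·t_tx to clear all hops; remaining 139 packets each add one t_tx.
Total = (3+140-1)·t_tx + 3·t_prop = 142·0.00237684 + 3·0.000421429 = 0.339 ms.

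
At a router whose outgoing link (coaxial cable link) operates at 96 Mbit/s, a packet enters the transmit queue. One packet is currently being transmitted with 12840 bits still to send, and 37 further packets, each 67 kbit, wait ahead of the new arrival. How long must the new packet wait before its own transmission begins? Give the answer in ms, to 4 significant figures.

Each queued packet: L/R = 67000/96000000 = 0.697917 ms.
37 queued → 25.8229 ms.
Plus remaining 12840 bits of current packet: 0.13375 ms.
Queuing delay = 25.96 ms.

25.96 ms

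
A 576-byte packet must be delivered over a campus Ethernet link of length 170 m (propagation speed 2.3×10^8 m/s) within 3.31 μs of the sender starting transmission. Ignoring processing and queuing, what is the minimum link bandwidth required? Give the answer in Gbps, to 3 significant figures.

1.79 Gbps

L = 4608 bits.
Propagation delay = 170 / 2.3e+08 = 0.73913 μs.
Transmission budget = 3.31 − 0.73913 = 2.57087 μs.
R ≥ L / t_tx = 4608 bits / 2.57087e-06 s = 1.79 Gbps.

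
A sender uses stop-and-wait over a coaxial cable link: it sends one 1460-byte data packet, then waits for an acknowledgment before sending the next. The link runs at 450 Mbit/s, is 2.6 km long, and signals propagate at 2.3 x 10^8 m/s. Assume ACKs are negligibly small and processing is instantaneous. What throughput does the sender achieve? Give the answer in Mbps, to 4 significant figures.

t_tx = L/R = 11680/450000000 = 2.59556e-05 s.
t_prop = 2600/2.3e+08 = 1.13043e-05 s; RTT = 2.26087e-05 s.
Cycle = t_tx + RTT = 4.85643e-05 s.
Throughput = L / cycle = 11680 / 4.85643e-05 = 240.5 Mbps.

240.5 Mbps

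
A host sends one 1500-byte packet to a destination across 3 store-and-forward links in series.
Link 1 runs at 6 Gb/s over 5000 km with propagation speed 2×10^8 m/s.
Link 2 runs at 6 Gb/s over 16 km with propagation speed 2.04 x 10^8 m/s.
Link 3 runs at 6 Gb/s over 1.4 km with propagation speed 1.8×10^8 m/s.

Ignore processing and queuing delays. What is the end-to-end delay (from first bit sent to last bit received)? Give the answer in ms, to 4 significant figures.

L = 1500 × 8 = 12000 bits.
Transmission delay per hop = L/R = 12000/6000000000 = 0.002 ms; 3 hops → 0.006 ms.
Propagation delays (d/s per hop): 25, 0.0784314, 0.00777778 ms; sum = 25.0862 ms.
End-to-end = 25.09 ms.

25.09 ms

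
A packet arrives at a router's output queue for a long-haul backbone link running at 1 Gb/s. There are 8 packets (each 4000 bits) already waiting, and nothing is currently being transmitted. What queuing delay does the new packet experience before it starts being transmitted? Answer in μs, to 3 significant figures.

32.0 μs

Each queued packet: L/R = 4000/1000000000 = 4 μs.
8 queued → 32 μs.
Queuing delay = 32.0 μs.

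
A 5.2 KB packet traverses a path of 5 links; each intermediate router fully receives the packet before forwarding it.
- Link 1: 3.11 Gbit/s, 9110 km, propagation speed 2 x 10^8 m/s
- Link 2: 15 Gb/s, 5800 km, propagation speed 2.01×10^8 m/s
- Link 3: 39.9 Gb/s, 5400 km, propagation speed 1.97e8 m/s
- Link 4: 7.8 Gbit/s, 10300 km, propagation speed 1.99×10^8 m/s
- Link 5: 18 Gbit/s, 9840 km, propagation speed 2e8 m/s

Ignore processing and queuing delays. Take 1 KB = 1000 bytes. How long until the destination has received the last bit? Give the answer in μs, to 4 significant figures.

202800 μs

L = 41600 bits.
Transmission delays (L/R per hop): 13.3762, 2.77333, 1.04261, 5.33333, 2.31111 μs; sum = 24.8366 μs.
Propagation delays (d/s per hop): 45550, 28855.7, 27411.2, 51758.8, 49200 μs; sum = 202776 μs.
End-to-end = 202800 μs.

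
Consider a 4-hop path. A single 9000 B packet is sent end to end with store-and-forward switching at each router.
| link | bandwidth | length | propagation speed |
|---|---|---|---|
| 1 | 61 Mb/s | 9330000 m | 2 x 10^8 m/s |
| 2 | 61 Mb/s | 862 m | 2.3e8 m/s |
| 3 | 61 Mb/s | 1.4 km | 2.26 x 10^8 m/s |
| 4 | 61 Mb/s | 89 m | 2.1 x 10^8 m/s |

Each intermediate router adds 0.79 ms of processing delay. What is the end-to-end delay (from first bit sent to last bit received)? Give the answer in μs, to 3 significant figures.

L = 9000 × 8 = 72000 bits.
Transmission delay per hop = L/R = 72000/61000000 = 1180.33 μs; 4 hops → 4721.31 μs.
Propagation delays (d/s per hop): 46650, 3.74783, 6.19469, 0.42381 μs; sum = 46660.4 μs.
Processing at 3 router(s): 3 × 0.79 ms = 2370 μs.
End-to-end = 53800 μs.

53800 μs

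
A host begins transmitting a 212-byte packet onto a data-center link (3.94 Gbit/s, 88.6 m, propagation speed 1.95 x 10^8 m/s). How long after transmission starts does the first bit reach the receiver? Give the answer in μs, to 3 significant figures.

First bit experiences only propagation delay: d/s = 88.6/195000000 = 0.454 μs.

0.454 μs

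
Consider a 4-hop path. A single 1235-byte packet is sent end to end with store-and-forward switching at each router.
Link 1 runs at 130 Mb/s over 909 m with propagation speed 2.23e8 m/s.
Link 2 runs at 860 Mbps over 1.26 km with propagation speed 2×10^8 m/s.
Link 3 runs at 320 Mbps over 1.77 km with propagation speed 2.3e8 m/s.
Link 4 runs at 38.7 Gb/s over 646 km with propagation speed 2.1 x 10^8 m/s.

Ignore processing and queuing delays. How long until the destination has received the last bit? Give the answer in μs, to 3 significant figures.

L = 1235 × 8 = 9880 bits.
Transmission delays (L/R per hop): 76, 11.4884, 30.875, 0.255297 μs; sum = 118.619 μs.
Propagation delays (d/s per hop): 4.07623, 6.3, 7.69565, 3076.19 μs; sum = 3094.26 μs.
End-to-end = 3210 μs.

3210 μs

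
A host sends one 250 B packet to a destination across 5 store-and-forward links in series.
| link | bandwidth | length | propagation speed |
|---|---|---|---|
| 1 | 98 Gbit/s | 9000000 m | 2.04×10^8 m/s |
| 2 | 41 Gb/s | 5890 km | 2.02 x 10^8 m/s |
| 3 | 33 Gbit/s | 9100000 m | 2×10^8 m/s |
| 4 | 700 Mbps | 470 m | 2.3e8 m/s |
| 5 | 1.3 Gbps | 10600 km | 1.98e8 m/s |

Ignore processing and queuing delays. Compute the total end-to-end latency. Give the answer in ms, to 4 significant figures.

172.3 ms

L = 250 × 8 = 2000 bits.
Transmission delays (L/R per hop): 2.04082e-05, 4.87805e-05, 6.06061e-05, 0.00285714, 0.00153846 ms; sum = 0.0045254 ms.
Propagation delays (d/s per hop): 44.1176, 29.1584, 45.5, 0.00204348, 53.5354 ms; sum = 172.313 ms.
End-to-end = 172.3 ms.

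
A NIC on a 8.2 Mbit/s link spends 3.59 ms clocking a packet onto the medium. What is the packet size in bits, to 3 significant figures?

29400 bits

L = R × t_tx = 8.2e+06 b/s × 0.00359 s = 29438 bits.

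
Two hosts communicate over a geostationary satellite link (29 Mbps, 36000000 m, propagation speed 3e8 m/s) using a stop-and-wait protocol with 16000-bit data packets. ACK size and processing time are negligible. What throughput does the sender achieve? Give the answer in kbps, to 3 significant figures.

66.5 kbps

t_tx = L/R = 16000/29000000 = 0.000551724 s.
t_prop = 36000000/300000000 = 0.12 s; RTT = 0.24 s.
Cycle = t_tx + RTT = 0.240552 s.
Throughput = L / cycle = 16000 / 0.240552 = 66.5 kbps.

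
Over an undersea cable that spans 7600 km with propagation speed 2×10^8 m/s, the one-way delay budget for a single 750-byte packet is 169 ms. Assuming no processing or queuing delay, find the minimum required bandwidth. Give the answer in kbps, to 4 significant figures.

L = 6000 bits.
Propagation delay = 7600000 / 200000000 = 38 ms.
Transmission budget = 169 − 38 = 131 ms.
R ≥ L / t_tx = 6000 bits / 0.131 s = 45.80 kbps.

45.80 kbps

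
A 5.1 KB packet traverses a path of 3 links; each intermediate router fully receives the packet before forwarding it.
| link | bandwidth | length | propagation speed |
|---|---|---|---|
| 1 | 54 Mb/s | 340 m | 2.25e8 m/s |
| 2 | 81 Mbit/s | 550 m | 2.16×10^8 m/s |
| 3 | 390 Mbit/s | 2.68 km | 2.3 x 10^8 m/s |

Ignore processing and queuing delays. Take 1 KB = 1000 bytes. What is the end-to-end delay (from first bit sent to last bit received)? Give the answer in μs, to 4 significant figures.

L = 40800 bits.
Transmission delays (L/R per hop): 755.556, 503.704, 104.615 μs; sum = 1363.87 μs.
Propagation delays (d/s per hop): 1.51111, 2.5463, 11.6522 μs; sum = 15.7096 μs.
End-to-end = 1380 μs.

1380 μs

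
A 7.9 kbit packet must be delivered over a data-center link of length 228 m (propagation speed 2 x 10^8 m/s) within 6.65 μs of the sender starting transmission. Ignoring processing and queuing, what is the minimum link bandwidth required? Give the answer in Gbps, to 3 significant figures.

Propagation delay = 228 / 200000000 = 1.14 μs.
Transmission budget = 6.65 − 1.14 = 5.51 μs.
R ≥ L / t_tx = 7900 bits / 5.51e-06 s = 1.43 Gbps.

1.43 Gbps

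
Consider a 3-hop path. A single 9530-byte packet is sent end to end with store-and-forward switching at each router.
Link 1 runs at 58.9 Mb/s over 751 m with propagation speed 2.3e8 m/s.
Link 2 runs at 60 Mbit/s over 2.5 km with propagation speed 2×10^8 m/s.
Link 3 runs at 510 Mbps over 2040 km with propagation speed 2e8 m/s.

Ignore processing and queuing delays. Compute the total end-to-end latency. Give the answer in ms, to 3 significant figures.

12.9 ms

L = 9530 × 8 = 76240 bits.
Transmission delays (L/R per hop): 1.2944, 1.27067, 0.14949 ms; sum = 2.71455 ms.
Propagation delays (d/s per hop): 0.00326522, 0.0125, 10.2 ms; sum = 10.2158 ms.
End-to-end = 12.9 ms.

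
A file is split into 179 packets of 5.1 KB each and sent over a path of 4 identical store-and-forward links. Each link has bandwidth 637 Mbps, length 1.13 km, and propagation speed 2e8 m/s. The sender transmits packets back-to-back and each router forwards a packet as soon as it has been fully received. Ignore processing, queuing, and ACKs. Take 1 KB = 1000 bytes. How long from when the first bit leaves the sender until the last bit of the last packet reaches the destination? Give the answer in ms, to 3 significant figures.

11.7 ms

Per-hop transmission t_tx = L/R = 40800/637000000 = 0.0640502 ms.
Per-hop propagation t_prop = 1130/200000000 = 0.00565 ms.
Pipeline fill: first packet needs 4·t_tx to clear all hops; remaining 178 packets each add one t_tx.
Total = (4+179-1)·t_tx + 4·t_prop = 182·0.0640502 + 4·0.00565 = 11.7 ms.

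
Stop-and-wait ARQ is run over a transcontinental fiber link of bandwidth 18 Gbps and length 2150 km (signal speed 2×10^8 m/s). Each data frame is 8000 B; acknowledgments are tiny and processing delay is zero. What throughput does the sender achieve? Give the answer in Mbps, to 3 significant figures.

t_tx = L/R = 64000/18000000000 = 3.55556e-06 s.
t_prop = 2150000/200000000 = 0.01075 s; RTT = 0.0215 s.
Cycle = t_tx + RTT = 0.0215036 s.
Throughput = L / cycle = 64000 / 0.0215036 = 2.98 Mbps.

2.98 Mbps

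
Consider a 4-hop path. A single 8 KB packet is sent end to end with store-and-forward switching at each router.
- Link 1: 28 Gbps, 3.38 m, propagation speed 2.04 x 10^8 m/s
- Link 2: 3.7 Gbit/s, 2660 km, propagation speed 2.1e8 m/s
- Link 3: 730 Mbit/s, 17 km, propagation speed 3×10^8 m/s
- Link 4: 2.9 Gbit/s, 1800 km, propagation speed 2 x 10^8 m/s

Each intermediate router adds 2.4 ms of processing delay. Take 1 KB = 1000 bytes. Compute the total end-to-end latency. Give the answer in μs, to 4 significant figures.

L = 64000 bits.
Transmission delays (L/R per hop): 2.28571, 17.2973, 87.6712, 22.069 μs; sum = 129.323 μs.
Propagation delays (d/s per hop): 0.0165686, 12666.7, 56.6667, 9000 μs; sum = 21723.3 μs.
Processing at 3 router(s): 3 × 2.4 ms = 7200 μs.
End-to-end = 29050 μs.

29050 μs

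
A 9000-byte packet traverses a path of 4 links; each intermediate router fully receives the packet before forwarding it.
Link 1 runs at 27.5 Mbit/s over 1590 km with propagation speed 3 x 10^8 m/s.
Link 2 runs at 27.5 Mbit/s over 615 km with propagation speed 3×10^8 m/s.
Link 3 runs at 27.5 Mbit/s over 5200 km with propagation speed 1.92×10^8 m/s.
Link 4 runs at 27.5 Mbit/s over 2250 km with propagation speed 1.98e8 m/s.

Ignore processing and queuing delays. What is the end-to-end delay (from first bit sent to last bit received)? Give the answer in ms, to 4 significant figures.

56.27 ms

L = 9000 × 8 = 72000 bits.
Transmission delay per hop = L/R = 72000/27500000 = 2.61818 ms; 4 hops → 10.4727 ms.
Propagation delays (d/s per hop): 5.3, 2.05, 27.0833, 11.3636 ms; sum = 45.797 ms.
End-to-end = 56.27 ms.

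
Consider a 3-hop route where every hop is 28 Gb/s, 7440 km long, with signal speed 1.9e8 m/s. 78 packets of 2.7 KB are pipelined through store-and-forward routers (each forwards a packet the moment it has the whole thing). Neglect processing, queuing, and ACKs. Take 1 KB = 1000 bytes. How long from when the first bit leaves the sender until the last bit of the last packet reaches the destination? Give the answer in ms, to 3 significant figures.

118 ms

Per-hop transmission t_tx = L/R = 21600/28000000000 = 0.000771429 ms.
Per-hop propagation t_prop = 7440000/190000000 = 39.1579 ms.
Pipeline fill: first packet needs 3·t_tx to clear all hops; remaining 77 packets each add one t_tx.
Total = (3+78-1)·t_tx + 3·t_prop = 80·0.000771429 + 3·39.1579 = 118 ms.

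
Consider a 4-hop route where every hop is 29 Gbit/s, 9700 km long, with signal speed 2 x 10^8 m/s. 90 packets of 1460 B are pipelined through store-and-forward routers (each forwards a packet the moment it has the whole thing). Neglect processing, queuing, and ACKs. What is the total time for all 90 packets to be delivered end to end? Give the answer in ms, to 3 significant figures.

194 ms

Per-hop transmission t_tx = L/R = 11680/29000000000 = 0.000402759 ms.
Per-hop propagation t_prop = 9700000/200000000 = 48.5 ms.
Pipeline fill: first packet needs 4·t_tx to clear all hops; remaining 89 packets each add one t_tx.
Total = (4+90-1)·t_tx + 4·t_prop = 93·0.000402759 + 4·48.5 = 194 ms.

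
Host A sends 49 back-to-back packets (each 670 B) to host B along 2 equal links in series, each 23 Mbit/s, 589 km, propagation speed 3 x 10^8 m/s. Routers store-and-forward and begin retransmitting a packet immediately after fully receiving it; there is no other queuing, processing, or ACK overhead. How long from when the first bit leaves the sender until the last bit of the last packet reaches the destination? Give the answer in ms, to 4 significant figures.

Per-hop transmission t_tx = L/R = 5360/23000000 = 0.233043 ms.
Per-hop propagation t_prop = 589000/300000000 = 1.96333 ms.
Pipeline fill: first packet needs 2·t_tx to clear all hops; remaining 48 packets each add one t_tx.
Total = (2+49-1)·t_tx + 2·t_prop = 50·0.233043 + 2·1.96333 = 15.58 ms.

15.58 ms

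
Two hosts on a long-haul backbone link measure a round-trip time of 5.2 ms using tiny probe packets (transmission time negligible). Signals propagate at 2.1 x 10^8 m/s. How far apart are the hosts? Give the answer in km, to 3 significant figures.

546 km

One-way propagation = RTT/2 = 2.6 ms.
d = s × t = 210000000 × 0.0026 = 546 km.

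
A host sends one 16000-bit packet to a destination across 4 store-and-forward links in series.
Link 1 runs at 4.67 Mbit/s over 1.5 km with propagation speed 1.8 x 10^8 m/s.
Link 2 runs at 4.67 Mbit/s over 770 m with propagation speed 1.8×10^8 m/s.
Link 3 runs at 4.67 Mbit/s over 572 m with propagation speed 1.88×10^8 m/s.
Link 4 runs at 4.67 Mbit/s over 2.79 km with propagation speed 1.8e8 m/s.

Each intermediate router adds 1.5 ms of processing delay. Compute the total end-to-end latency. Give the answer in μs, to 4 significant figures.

Transmission delay per hop = L/R = 16000/4670000 = 3426.12 μs; 4 hops → 13704.5 μs.
Propagation delays (d/s per hop): 8.33333, 4.27778, 3.04255, 15.5 μs; sum = 31.1537 μs.
Processing at 3 router(s): 3 × 1.5 ms = 4500 μs.
End-to-end = 18240 μs.

18240 μs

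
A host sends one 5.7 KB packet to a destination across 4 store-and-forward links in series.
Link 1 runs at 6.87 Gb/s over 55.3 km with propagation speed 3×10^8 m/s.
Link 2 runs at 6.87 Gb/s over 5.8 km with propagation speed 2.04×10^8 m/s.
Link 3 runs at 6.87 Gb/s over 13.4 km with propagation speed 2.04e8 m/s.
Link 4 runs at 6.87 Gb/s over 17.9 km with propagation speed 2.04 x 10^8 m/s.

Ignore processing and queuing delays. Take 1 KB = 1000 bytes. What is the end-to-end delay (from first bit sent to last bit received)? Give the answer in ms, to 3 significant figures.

L = 45600 bits.
Transmission delay per hop = L/R = 45600/6870000000 = 0.00663755 ms; 4 hops → 0.0265502 ms.
Propagation delays (d/s per hop): 0.184333, 0.0284314, 0.0656863, 0.0877451 ms; sum = 0.366196 ms.
End-to-end = 0.393 ms.

0.393 ms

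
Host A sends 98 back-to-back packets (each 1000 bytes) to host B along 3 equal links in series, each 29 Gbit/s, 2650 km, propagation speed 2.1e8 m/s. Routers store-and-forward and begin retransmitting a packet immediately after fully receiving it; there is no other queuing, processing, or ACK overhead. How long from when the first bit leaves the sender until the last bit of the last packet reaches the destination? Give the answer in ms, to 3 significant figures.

37.9 ms

Per-hop transmission t_tx = L/R = 8000/29000000000 = 0.000275862 ms.
Per-hop propagation t_prop = 2650000/210000000 = 12.619 ms.
Pipeline fill: first packet needs 3·t_tx to clear all hops; remaining 97 packets each add one t_tx.
Total = (3+98-1)·t_tx + 3·t_prop = 100·0.000275862 + 3·12.619 = 37.9 ms.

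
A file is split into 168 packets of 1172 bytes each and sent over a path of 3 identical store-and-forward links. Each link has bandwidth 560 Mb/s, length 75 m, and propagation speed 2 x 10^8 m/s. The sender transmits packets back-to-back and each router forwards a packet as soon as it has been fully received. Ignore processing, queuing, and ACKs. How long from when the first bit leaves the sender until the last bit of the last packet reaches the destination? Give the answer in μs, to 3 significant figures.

Per-hop transmission t_tx = L/R = 9376/560000000 = 16.7429 μs.
Per-hop propagation t_prop = 75/200000000 = 0.375 μs.
Pipeline fill: first packet needs 3·t_tx to clear all hops; remaining 167 packets each add one t_tx.
Total = (3+168-1)·t_tx + 3·t_prop = 170·16.7429 + 3·0.375 = 2850 μs.

2850 μs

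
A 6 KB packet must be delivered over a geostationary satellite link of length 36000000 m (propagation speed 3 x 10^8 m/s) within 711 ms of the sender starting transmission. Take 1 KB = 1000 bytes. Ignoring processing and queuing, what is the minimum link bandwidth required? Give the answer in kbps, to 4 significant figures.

81.22 kbps

L = 48000 bits.
Propagation delay = 36000000 / 300000000 = 120 ms.
Transmission budget = 711 − 120 = 591 ms.
R ≥ L / t_tx = 48000 bits / 0.591 s = 81.22 kbps.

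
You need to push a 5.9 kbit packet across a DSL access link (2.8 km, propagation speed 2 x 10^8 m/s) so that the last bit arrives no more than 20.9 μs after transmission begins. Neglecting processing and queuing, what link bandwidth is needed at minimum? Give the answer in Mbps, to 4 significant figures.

Propagation delay = 2800 / 200000000 = 14 μs.
Transmission budget = 20.9 − 14 = 6.9 μs.
R ≥ L / t_tx = 5900 bits / 6.9e-06 s = 855.1 Mbps.

855.1 Mbps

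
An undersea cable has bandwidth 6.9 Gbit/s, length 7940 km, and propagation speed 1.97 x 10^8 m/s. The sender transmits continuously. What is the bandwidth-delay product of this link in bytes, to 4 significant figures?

34760000 bytes

Propagation delay = 7940000 / 197000000 = 0.0403046 s.
BDP = R × t_prop = 6900000000 × 0.0403046 = 278102000 bits.
In bytes: 278102000/8 = 34760000 bytes.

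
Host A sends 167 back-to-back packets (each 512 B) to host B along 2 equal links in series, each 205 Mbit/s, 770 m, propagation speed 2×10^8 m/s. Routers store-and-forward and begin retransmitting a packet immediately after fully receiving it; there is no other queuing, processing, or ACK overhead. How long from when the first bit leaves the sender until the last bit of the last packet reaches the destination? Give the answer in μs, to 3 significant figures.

Per-hop transmission t_tx = L/R = 4096/205000000 = 19.9805 μs.
Per-hop propagation t_prop = 770/200000000 = 3.85 μs.
Pipeline fill: first packet needs 2·t_tx to clear all hops; remaining 166 packets each add one t_tx.
Total = (2+167-1)·t_tx + 2·t_prop = 168·19.9805 + 2·3.85 = 3360 μs.

3360 μs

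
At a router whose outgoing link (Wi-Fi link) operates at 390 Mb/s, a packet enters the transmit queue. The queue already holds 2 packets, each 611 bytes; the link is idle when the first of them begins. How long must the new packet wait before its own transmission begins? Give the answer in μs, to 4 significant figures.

Each queued packet: L/R = 4888/390000000 = 12.5333 μs.
2 queued → 25.0667 μs.
Queuing delay = 25.07 μs.

25.07 μs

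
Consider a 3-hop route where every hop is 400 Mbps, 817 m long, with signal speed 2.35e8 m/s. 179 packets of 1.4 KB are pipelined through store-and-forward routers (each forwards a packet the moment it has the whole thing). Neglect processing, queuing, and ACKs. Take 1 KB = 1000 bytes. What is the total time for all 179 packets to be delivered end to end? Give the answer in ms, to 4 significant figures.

5.078 ms

Per-hop transmission t_tx = L/R = 11200/400000000 = 0.028 ms.
Per-hop propagation t_prop = 817/235000000 = 0.0034766 ms.
Pipeline fill: first packet needs 3·t_tx to clear all hops; remaining 178 packets each add one t_tx.
Total = (3+179-1)·t_tx + 3·t_prop = 181·0.028 + 3·0.0034766 = 5.078 ms.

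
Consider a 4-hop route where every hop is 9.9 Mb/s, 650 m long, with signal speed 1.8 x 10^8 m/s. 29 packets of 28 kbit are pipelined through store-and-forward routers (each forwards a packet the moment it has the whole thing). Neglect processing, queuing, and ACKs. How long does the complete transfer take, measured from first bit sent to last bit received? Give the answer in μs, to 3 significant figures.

Per-hop transmission t_tx = L/R = 28000/9900000 = 2828.28 μs.
Per-hop propagation t_prop = 650/180000000 = 3.61111 μs.
Pipeline fill: first packet needs 4·t_tx to clear all hops; remaining 28 packets each add one t_tx.
Total = (4+29-1)·t_tx + 4·t_prop = 32·2828.28 + 4·3.61111 = 90500 μs.

90500 μs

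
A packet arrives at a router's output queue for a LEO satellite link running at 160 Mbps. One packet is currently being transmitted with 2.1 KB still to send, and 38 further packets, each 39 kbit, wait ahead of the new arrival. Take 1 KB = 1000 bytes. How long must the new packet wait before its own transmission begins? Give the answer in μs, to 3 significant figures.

9370 μs

Each queued packet: L/R = 39000/160000000 = 243.75 μs.
38 queued → 9262.5 μs.
Plus remaining 16800 bits of current packet: 105 μs.
Queuing delay = 9370 μs.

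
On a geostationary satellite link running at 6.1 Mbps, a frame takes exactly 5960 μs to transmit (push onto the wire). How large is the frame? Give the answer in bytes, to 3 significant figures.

4540 bytes

L = R × t_tx = 6100000 b/s × 0.00596 s = 36356 bits.
In bytes: 36356 / 8 = 4540 bytes.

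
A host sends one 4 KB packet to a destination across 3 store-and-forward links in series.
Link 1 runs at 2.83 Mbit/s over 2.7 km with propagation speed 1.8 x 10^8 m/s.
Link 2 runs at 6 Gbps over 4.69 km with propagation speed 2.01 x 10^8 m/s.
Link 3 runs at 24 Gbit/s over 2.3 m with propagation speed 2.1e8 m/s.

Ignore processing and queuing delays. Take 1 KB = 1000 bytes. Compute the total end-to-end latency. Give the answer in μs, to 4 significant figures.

11350 μs

L = 32000 bits.
Transmission delays (L/R per hop): 11307.4, 5.33333, 1.33333 μs; sum = 11314.1 μs.
Propagation delays (d/s per hop): 15, 23.3333, 0.0109524 μs; sum = 38.3443 μs.
End-to-end = 11350 μs.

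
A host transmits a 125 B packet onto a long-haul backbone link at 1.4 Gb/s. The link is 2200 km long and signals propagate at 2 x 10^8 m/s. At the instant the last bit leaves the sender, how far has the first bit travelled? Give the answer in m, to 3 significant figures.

143 m

t_tx = L/R = 1000/1400000000 = 7.14286e-07 s.
Distance = s × t_tx = 200000000 × 7.14286e-07 = 143 m.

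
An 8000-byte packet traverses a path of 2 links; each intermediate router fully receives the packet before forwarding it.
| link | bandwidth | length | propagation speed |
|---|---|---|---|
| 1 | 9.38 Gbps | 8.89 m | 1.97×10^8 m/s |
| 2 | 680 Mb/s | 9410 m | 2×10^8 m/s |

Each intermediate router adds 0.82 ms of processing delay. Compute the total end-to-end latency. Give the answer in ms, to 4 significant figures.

0.9680 ms

L = 8000 × 8 = 64000 bits.
Transmission delays (L/R per hop): 0.00682303, 0.0941176 ms; sum = 0.100941 ms.
Propagation delays (d/s per hop): 4.51269e-05, 0.04705 ms; sum = 0.0470951 ms.
Processing at 1 router(s): 1 × 0.82 ms = 0.82 ms.
End-to-end = 0.9680 ms.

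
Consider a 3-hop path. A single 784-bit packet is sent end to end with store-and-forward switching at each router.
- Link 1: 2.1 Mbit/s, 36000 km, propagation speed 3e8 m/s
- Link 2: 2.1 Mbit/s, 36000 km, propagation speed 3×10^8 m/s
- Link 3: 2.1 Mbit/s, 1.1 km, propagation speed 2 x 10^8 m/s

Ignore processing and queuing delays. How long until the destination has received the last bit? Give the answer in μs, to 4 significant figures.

241100 μs

Transmission delay per hop = L/R = 784/2100000 = 373.333 μs; 3 hops → 1120 μs.
Propagation delays (d/s per hop): 120000, 120000, 5.5 μs; sum = 240006 μs.
End-to-end = 241100 μs.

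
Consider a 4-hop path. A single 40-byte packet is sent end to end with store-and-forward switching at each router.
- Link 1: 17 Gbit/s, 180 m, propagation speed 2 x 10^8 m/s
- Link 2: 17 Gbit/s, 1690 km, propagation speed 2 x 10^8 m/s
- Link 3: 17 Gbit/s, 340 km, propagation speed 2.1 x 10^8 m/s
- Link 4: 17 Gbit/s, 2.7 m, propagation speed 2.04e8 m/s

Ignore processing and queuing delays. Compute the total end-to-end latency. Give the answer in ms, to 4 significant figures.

10.07 ms

L = 40 × 8 = 320 bits.
Transmission delay per hop = L/R = 320/17000000000 = 1.88235e-05 ms; 4 hops → 7.52941e-05 ms.
Propagation delays (d/s per hop): 0.0009, 8.45, 1.61905, 1.32353e-05 ms; sum = 10.07 ms.
End-to-end = 10.07 ms.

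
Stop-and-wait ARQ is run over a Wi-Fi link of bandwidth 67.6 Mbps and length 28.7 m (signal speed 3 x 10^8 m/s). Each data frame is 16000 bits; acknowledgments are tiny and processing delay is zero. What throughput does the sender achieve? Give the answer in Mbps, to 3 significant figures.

t_tx = L/R = 16000/67600000 = 0.000236686 s.
t_prop = 28.7/300000000 = 9.56667e-08 s; RTT = 1.91333e-07 s.
Cycle = t_tx + RTT = 0.000236878 s.
Throughput = L / cycle = 16000 / 0.000236878 = 67.5 Mbps.

67.5 Mbps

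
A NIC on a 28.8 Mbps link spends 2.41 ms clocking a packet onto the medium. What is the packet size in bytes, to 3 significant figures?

L = R × t_tx = 28800000 b/s × 0.00241 s = 69408 bits.
In bytes: 69408 / 8 = 8680 bytes.

8680 bytes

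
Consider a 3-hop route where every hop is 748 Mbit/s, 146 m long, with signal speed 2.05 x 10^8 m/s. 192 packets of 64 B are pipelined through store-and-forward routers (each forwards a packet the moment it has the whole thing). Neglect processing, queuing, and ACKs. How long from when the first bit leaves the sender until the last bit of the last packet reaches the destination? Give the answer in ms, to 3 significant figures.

Per-hop transmission t_tx = L/R = 512/748000000 = 0.000684492 ms.
Per-hop propagation t_prop = 146/2.05e+08 = 0.000712195 ms.
Pipeline fill: first packet needs 3·t_tx to clear all hops; remaining 191 packets each add one t_tx.
Total = (3+192-1)·t_tx + 3·t_prop = 194·0.000684492 + 3·0.000712195 = 0.135 ms.

0.135 ms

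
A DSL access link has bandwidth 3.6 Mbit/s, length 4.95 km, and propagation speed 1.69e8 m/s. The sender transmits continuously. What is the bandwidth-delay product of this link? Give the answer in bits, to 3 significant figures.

105 bits

Propagation delay = 4950 / 169000000 = 2.92899e-05 s.
BDP = R × t_prop = 3600000 × 2.92899e-05 = 105.444 bits.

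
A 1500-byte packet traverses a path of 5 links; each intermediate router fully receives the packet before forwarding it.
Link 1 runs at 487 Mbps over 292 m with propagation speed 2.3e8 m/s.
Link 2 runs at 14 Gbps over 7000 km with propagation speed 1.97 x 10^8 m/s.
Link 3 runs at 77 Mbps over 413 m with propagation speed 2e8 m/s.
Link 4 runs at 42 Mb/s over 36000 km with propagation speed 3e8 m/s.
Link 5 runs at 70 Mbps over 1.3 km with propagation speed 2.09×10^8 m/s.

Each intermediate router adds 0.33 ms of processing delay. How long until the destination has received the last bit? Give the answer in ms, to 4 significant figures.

L = 1500 × 8 = 12000 bits.
Transmission delays (L/R per hop): 0.0246407, 0.000857143, 0.155844, 0.285714, 0.171429 ms; sum = 0.638485 ms.
Propagation delays (d/s per hop): 0.00126957, 35.533, 0.002065, 120, 0.0062201 ms; sum = 155.543 ms.
Processing at 4 router(s): 4 × 0.33 ms = 1.32 ms.
End-to-end = 157.5 ms.

157.5 ms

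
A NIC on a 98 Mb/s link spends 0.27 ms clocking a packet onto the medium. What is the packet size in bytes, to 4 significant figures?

L = R × t_tx = 98000000 b/s × 0.00027 s = 26460 bits.
In bytes: 26460 / 8 = 3308 bytes.

3308 bytes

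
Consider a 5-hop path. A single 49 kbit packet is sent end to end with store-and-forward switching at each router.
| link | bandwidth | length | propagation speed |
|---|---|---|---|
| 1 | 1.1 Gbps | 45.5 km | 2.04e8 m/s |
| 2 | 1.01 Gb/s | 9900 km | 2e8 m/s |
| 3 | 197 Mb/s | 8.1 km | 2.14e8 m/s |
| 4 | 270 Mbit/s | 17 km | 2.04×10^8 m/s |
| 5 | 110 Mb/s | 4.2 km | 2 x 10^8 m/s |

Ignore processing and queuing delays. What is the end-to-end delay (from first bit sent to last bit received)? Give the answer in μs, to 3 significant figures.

L = 49000 bits.
Transmission delays (L/R per hop): 44.5455, 48.5149, 248.731, 181.481, 445.455 μs; sum = 968.727 μs.
Propagation delays (d/s per hop): 223.039, 49500, 37.8505, 83.3333, 21 μs; sum = 49865.2 μs.
End-to-end = 50800 μs.

50800 μs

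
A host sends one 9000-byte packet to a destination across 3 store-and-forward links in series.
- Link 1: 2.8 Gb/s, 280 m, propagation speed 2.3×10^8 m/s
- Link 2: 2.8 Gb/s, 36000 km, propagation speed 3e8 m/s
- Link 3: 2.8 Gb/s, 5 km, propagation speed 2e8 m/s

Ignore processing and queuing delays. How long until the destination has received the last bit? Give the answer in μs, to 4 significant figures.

L = 9000 × 8 = 72000 bits.
Transmission delay per hop = L/R = 72000/2800000000 = 25.7143 μs; 3 hops → 77.1429 μs.
Propagation delays (d/s per hop): 1.21739, 120000, 25 μs; sum = 120026 μs.
End-to-end = 120100 μs.

120100 μs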